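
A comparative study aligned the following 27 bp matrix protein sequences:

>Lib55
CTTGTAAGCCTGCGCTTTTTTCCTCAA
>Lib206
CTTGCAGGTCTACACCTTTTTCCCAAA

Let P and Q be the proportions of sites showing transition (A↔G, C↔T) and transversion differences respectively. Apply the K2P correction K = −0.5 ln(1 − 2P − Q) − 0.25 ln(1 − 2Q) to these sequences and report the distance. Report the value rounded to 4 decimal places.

Mismatches occur at site 5 (T↔C, transition), site 7 (A↔G, transition), site 9 (C↔T, transition), site 12 (G↔A, transition), site 14 (G↔A, transition), site 16 (T↔C, transition), site 24 (T↔C, transition), site 25 (C↔A, transversion).
Of the 8 differences, 7 transitions and 1 transversion over 27 sites: P = 7/27 = 0.259259, Q = 1/27 = 0.037037.
d = −0.5·ln(0.444445) − 0.25·ln(0.925926) = −0.5·(-0.810929) − 0.25·(-0.076961) = 0.4247.

0.4247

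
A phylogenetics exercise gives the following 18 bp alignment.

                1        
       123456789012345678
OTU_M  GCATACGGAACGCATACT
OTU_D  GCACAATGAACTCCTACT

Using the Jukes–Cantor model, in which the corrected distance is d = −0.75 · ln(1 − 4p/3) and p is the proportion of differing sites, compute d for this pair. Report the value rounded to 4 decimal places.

Mismatches occur at site 4 (T/C), site 6 (C/A), site 7 (G/T), site 12 (G/T), site 14 (A/C).
p = 5/18 = 0.277778.
d = −0.75 · ln(1 − (4/3)·0.277778) = −0.75 · ln(0.629629) = −0.75 · (-0.462625) = 0.3470.

0.3470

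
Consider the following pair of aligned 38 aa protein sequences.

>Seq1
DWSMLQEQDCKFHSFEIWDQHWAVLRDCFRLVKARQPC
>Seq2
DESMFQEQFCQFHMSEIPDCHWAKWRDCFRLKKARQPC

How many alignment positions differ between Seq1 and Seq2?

The sequences differ at positions 2 (W/E), 5 (L/F), 9 (D/F), 11 (K/Q), 14 (S/M), 15 (F/S), 18 (W/P), 20 (Q/C), 24 (V/K), 25 (L/W), 32 (V/K).
That gives 11 mismatches out of 38 aligned sites, so the Hamming distance is 11.

11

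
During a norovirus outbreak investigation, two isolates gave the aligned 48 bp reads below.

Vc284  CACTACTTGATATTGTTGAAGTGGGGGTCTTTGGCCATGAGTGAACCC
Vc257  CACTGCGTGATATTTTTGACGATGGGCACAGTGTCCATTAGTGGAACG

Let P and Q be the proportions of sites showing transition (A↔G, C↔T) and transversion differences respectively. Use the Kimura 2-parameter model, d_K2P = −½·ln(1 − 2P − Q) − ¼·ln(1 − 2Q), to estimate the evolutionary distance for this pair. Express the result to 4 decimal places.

0.4136

Differing sites — 5:A/G (Ti); 7:T/G (Tv); 15:G/T (Tv); 20:A/C (Tv); 22:T/A (Tv); 23:G/T (Tv); 27:G/C (Tv); 28:T/A (Tv); 30:T/A (Tv); 31:T/G (Tv); 34:G/T (Tv); 39:G/T (Tv); 44:A/G (Ti); 46:C/A (Tv); 48:C/G (Tv).
Of the 15 differences, 2 transitions and 13 transversions over 48 sites: P = 2/48 = 0.041667, Q = 13/48 = 0.270833.
d = −0.5·ln(0.645833) − 0.25·ln(0.458334) = −0.5·(-0.437214) − 0.25·(-0.780157) = 0.4136.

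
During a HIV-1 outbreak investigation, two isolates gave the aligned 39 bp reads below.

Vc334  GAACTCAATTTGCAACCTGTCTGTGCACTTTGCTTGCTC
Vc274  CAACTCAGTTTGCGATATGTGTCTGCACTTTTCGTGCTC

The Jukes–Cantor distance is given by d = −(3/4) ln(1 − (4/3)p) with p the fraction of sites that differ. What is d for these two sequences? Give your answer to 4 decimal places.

Mismatches occur at site 1 (G/C), site 8 (A/G), site 14 (A/G), site 16 (C/T), site 17 (C/A), site 21 (C/G), site 23 (G/C), site 32 (G/T), site 34 (T/G).
p = 9/39 = 0.230769.
d = −0.75 · ln(1 − (4/3)·0.230769) = −0.75 · ln(0.692308) = −0.75 · (-0.367724) = 0.2758.

0.2758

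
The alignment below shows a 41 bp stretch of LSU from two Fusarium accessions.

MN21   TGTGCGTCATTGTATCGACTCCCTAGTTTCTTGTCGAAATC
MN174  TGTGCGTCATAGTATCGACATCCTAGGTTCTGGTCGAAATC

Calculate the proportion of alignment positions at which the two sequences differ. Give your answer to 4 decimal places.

Differing sites — 11:T/A; 20:T/A; 21:C/T; 27:T/G; 32:T/G.
There are 5 differences over 41 sites, so p = 5/41 = 0.1220.

0.1220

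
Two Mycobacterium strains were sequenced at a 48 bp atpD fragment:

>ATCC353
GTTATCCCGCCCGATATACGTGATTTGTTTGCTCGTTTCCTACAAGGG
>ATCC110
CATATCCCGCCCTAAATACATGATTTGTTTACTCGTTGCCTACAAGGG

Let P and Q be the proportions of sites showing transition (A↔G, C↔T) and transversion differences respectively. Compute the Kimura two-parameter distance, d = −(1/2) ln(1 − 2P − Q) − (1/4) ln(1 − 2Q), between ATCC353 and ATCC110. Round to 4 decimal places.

0.1622

Differing sites — 1:G/C (Tv); 2:T/A (Tv); 13:G/T (Tv); 15:T/A (Tv); 20:G/A (Ti); 31:G/A (Ti); 38:T/G (Tv).
Of the 7 differences, 2 transitions and 5 transversions over 48 sites: P = 2/48 = 0.041667, Q = 5/48 = 0.104167.
d = −0.5·ln(0.812499) − 0.25·ln(0.791666) = −0.5·(-0.207641) − 0.25·(-0.233616) = 0.1622.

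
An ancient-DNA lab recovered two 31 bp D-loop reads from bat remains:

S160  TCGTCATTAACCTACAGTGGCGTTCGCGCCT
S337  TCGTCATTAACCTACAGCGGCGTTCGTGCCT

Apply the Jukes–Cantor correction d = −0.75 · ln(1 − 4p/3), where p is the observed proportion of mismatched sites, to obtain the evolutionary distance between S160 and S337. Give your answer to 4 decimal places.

0.0675

The sequences differ at positions 18 (T/C), 27 (C/T).
p = 2/31 = 0.064516.
d = −0.75 · ln(1 − (4/3)·0.064516) = −0.75 · ln(0.913979) = −0.75 · (-0.089948) = 0.0675.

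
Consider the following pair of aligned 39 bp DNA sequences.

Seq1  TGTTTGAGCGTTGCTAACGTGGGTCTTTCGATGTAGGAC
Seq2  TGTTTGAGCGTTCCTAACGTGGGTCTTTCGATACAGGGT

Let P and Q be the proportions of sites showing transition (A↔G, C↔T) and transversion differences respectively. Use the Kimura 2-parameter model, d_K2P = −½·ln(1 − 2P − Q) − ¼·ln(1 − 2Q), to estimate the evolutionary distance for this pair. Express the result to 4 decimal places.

0.1443

Mismatches occur at site 13 (G/C, transversion), site 33 (G/A, transition), site 34 (T/C, transition), site 38 (A/G, transition), site 39 (C/T, transition).
Of the 5 differences, 4 transitions and 1 transversion over 39 sites: P = 4/39 = 0.102564, Q = 1/39 = 0.025641.
d = −0.5·ln(0.769231) − 0.25·ln(0.948718) = −0.5·(-0.262364) − 0.25·(-0.052644) = 0.1443.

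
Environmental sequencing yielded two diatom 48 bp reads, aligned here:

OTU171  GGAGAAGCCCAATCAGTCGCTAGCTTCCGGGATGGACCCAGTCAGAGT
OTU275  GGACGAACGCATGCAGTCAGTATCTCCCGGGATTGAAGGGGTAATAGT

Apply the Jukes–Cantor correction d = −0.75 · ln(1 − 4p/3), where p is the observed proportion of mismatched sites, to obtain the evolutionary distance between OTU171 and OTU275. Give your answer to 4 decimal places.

Differing sites — 4:G/C; 5:A/G; 7:G/A; 9:C/G; 12:A/T; 13:T/G; 19:G/A; 20:C/G; 23:G/T; 26:T/C; 34:G/T; 37:C/A; 38:C/G; 39:C/G; 40:A/G; 43:C/A; 45:G/T.
p = 17/48 = 0.354167.
d = −0.75 · ln(1 − (4/3)·0.354167) = −0.75 · ln(0.527777) = −0.75 · (-0.639081) = 0.4793.

0.4793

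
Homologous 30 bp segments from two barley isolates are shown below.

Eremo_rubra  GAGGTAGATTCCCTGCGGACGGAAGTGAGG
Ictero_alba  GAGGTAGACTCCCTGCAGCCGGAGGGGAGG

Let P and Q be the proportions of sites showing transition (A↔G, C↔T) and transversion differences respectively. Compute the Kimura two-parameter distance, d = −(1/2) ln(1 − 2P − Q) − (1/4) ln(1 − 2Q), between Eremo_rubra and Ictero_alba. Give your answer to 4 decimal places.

Mismatches occur at site 9 (T↔C, transition), site 17 (G↔A, transition), site 19 (A↔C, transversion), site 24 (A↔G, transition), site 26 (T↔G, transversion).
Of the 5 differences, 3 transitions and 2 transversions over 30 sites: P = 3/30 = 0.100000, Q = 2/30 = 0.066667.
d = −0.5·ln(0.733333) − 0.25·ln(0.866666) = −0.5·(-0.310155) − 0.25·(-0.143102) = 0.1909.

0.1909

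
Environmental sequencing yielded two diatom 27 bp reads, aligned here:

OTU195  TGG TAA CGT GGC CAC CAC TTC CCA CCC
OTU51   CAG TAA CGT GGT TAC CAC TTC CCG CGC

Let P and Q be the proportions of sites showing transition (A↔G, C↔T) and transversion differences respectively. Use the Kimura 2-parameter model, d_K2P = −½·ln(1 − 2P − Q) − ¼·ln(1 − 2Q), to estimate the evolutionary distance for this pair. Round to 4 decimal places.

Differing sites — 1:T/C (Ti); 2:G/A (Ti); 12:C/T (Ti); 13:C/T (Ti); 24:A/G (Ti); 26:C/G (Tv).
Of the 6 differences, 5 transitions and 1 transversion over 27 sites: P = 5/27 = 0.185185, Q = 1/27 = 0.037037.
d = −0.5·ln(0.592593) − 0.25·ln(0.925926) = −0.5·(-0.523247) − 0.25·(-0.076961) = 0.2809.

0.2809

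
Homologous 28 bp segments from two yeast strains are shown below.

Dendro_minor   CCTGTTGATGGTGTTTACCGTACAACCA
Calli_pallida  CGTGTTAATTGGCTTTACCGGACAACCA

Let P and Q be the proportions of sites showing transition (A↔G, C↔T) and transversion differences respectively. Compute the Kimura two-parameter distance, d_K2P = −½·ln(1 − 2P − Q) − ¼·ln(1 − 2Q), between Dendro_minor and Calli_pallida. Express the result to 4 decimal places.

0.2543

Mismatches occur at site 2 (C/G, transversion), site 7 (G/A, transition), site 10 (G/T, transversion), site 12 (T/G, transversion), site 13 (G/C, transversion), site 21 (T/G, transversion).
Of the 6 differences, 1 transition and 5 transversions over 28 sites: P = 1/28 = 0.035714, Q = 5/28 = 0.178571.
d = −0.5·ln(0.750001) − 0.25·ln(0.642858) = −0.5·(-0.287681) − 0.25·(-0.441831) = 0.2543.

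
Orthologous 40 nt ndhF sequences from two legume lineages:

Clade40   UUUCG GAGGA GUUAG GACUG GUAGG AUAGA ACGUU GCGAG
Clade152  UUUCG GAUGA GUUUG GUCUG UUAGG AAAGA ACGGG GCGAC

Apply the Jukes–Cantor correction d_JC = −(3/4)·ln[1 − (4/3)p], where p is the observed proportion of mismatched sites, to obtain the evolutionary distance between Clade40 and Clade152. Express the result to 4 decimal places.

0.2326

Mismatches occur at site 8 (G→U), site 14 (A→U), site 17 (A→U), site 21 (G→U), site 27 (U→A), site 34 (U→G), site 35 (U→G), site 40 (G→C).
p = 8/40 = 0.200000.
d = −0.75 · ln(1 − (4/3)·0.200000) = −0.75 · ln(0.733333) = −0.75 · (-0.310155) = 0.2326.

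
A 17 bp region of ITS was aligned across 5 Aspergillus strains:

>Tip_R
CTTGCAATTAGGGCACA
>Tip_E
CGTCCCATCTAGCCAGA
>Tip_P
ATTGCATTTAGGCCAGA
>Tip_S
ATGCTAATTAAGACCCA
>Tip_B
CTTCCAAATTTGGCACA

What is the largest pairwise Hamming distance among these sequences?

Pairwise Hamming distances:
  Tip_R vs Tip_E: 8
  Tip_R vs Tip_P: 4
  Tip_R vs Tip_S: 7
  Tip_R vs Tip_B: 4
  Tip_E vs Tip_P: 8
  Tip_E vs Tip_S: 10
  Tip_E vs Tip_B: 7
  Tip_P vs Tip_S: 8
  Tip_P vs Tip_B: 8
  Tip_S vs Tip_B: 8
The largest is 10, between Tip_E and Tip_S.

10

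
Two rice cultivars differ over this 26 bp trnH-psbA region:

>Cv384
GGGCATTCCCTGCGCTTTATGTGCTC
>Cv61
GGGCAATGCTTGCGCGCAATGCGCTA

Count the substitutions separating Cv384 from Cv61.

8

Mismatches occur at site 6 (T↔A), site 8 (C↔G), site 10 (C↔T), site 16 (T↔G), site 17 (T↔C), site 18 (T↔A), site 22 (T↔C), site 26 (C↔A).
That gives 8 mismatches out of 26 aligned sites, so the Hamming distance is 8.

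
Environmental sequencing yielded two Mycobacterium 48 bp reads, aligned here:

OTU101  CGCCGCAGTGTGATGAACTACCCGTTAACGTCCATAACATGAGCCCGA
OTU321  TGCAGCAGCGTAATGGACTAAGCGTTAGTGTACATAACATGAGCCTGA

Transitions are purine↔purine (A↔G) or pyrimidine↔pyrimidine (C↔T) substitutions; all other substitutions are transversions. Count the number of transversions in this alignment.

4

Differing sites — 1:C/T (Ti); 4:C/A (Tv); 9:T/C (Ti); 12:G/A (Ti); 16:A/G (Ti); 21:C/A (Tv); 22:C/G (Tv); 28:A/G (Ti); 29:C/T (Ti); 32:C/A (Tv); 46:C/T (Ti).
Of the 11 differences, 7 transitions and 4 transversions, so the answer is 4.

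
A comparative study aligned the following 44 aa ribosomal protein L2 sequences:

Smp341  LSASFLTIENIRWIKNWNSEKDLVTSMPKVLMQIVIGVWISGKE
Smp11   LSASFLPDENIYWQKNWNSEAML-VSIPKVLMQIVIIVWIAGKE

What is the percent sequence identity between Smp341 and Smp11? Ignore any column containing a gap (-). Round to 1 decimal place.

Excluding the 1 gap column leaves 43 comparable sites.
The sequences differ at positions 7 (T/P), 8 (I/D), 12 (R/Y), 14 (I/Q), 21 (K/A), 22 (D/M), 25 (T/V), 27 (M/I), 37 (G/I), 41 (S/A).
33 of the 43 comparable sites match, so the percent identity is 33/43 × 100 = 76.7%.

76.7%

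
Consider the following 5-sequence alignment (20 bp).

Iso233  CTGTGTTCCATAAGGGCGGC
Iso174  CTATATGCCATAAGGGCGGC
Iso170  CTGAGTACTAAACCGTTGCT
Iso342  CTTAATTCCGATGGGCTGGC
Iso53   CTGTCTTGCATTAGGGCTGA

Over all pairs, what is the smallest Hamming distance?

Pairwise Hamming distances:
  Iso233 vs Iso174: 3
  Iso233 vs Iso170: 10
  Iso233 vs Iso342: 9
  Iso233 vs Iso53: 5
  Iso174 vs Iso170: 12
  Iso174 vs Iso342: 9
  Iso174 vs Iso53: 7
  Iso170 vs Iso342: 11
  Iso170 vs Iso53: 14
  Iso342 vs Iso53: 11
The smallest is 3, between Iso233 and Iso174.

3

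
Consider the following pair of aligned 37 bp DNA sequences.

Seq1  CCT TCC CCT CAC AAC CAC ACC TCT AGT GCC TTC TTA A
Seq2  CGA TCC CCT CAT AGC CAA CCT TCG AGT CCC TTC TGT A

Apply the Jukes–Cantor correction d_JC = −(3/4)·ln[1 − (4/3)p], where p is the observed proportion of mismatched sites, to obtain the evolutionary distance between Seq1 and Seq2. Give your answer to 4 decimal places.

Differing sites — 2:C/G; 3:T/A; 12:C/T; 14:A/G; 18:C/A; 19:A/C; 21:C/T; 24:T/G; 28:G/C; 35:T/G; 36:A/T.
p = 11/37 = 0.297297.
d = −0.75 · ln(1 − (4/3)·0.297297) = −0.75 · ln(0.603604) = −0.75 · (-0.504837) = 0.3786.

0.3786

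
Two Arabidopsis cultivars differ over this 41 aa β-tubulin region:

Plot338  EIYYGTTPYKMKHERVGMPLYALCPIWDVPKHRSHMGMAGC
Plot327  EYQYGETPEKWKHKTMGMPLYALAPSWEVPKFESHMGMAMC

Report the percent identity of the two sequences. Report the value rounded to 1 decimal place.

Mismatches occur at site 2 (I↔Y), site 3 (Y↔Q), site 6 (T↔E), site 9 (Y↔E), site 11 (M↔W), site 14 (E↔K), site 15 (R↔T), site 16 (V↔M), site 24 (C↔A), site 26 (I↔S), site 28 (D↔E), site 32 (H↔F), site 33 (R↔E), site 40 (G↔M).
27 of the 41 sites match, so the percent identity is 27/41 × 100 = 65.9%.

65.9%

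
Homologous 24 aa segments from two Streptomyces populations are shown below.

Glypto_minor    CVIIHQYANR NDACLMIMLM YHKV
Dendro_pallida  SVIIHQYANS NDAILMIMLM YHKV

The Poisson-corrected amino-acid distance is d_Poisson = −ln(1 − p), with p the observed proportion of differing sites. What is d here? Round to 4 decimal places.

Differing sites — 1:C/S; 10:R/S; 14:C/I.
p = 3/24 = 0.125000.
d = −ln(1 − 0.125000) = −ln(0.875000) = 0.1335.

0.1335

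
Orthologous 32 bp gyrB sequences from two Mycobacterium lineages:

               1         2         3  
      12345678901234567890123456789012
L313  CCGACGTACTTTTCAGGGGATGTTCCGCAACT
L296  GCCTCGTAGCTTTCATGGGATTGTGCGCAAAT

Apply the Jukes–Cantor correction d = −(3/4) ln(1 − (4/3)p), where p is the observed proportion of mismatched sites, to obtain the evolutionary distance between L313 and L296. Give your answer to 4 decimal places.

0.4042

The sequences differ at positions 1 (C/G), 3 (G/C), 4 (A/T), 9 (C/G), 10 (T/C), 16 (G/T), 22 (G/T), 23 (T/G), 25 (C/G), 31 (C/A).
p = 10/32 = 0.312500.
d = −0.75 · ln(1 − (4/3)·0.312500) = −0.75 · ln(0.583333) = −0.75 · (-0.538997) = 0.4042.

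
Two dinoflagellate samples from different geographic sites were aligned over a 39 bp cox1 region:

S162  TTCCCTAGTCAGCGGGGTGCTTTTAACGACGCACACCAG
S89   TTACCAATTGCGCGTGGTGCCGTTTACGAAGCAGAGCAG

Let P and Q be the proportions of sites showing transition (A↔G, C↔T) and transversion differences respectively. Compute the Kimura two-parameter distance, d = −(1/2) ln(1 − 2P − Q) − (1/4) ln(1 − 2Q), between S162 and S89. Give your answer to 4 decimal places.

The sequences differ at positions 3 (C/A, transversion), 6 (T/A, transversion), 8 (G/T, transversion), 10 (C/G, transversion), 11 (A/C, transversion), 15 (G/T, transversion), 21 (T/C, transition), 22 (T/G, transversion), 25 (A/T, transversion), 30 (C/A, transversion), 34 (C/G, transversion), 36 (C/G, transversion).
Of the 12 differences, 1 transition and 11 transversions over 39 sites: P = 1/39 = 0.025641, Q = 11/39 = 0.282051.
d = −0.5·ln(0.666667) − 0.25·ln(0.435898) = −0.5·(-0.405465) − 0.25·(-0.830347) = 0.4103.

0.4103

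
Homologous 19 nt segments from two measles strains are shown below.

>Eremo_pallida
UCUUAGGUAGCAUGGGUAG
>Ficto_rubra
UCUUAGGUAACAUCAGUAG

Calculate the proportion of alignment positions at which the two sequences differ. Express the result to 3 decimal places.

0.158

The sequences differ at positions 10 (G/A), 14 (G/C), 15 (G/A).
There are 3 differences over 19 sites, so p = 3/19 = 0.158.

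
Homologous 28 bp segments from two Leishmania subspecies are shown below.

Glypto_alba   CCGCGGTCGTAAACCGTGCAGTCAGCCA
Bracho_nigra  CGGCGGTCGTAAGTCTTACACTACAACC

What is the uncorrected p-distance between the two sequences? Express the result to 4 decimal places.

0.3929

Mismatches occur at site 2 (C↔G), site 13 (A↔G), site 14 (C↔T), site 16 (G↔T), site 18 (G↔A), site 21 (G↔C), site 23 (C↔A), site 24 (A↔C), site 25 (G↔A), site 26 (C↔A), site 28 (A↔C).
There are 11 differences over 28 sites, so p = 11/28 = 0.3929.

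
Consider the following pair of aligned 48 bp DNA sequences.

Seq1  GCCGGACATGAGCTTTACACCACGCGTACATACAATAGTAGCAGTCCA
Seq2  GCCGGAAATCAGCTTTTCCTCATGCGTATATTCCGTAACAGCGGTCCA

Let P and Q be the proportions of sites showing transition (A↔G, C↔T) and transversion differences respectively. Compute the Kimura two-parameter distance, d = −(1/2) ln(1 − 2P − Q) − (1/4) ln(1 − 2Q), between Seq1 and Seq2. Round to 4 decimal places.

Differing sites — 7:C/A (Tv); 10:G/C (Tv); 17:A/T (Tv); 19:A/C (Tv); 20:C/T (Ti); 23:C/T (Ti); 29:C/T (Ti); 32:A/T (Tv); 34:A/C (Tv); 35:A/G (Ti); 38:G/A (Ti); 39:T/C (Ti); 43:A/G (Ti).
Of the 13 differences, 7 transitions and 6 transversions over 48 sites: P = 7/48 = 0.145833, Q = 6/48 = 0.125000.
d = −0.5·ln(0.583334) − 0.25·ln(0.750000) = −0.5·(-0.538995) − 0.25·(-0.287682) = 0.3414.

0.3414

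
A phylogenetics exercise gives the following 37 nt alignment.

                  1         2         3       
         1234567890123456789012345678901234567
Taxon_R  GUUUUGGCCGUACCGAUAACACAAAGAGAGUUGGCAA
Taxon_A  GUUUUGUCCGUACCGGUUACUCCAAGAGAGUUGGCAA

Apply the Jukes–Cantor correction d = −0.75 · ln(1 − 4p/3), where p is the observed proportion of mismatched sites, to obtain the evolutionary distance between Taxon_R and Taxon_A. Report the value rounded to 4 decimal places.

0.1490

Mismatches occur at site 7 (G→U), site 16 (A→G), site 18 (A→U), site 21 (A→U), site 23 (A→C).
p = 5/37 = 0.135135.
d = −0.75 · ln(1 − (4/3)·0.135135) = −0.75 · ln(0.819820) = −0.75 · (-0.198670) = 0.1490.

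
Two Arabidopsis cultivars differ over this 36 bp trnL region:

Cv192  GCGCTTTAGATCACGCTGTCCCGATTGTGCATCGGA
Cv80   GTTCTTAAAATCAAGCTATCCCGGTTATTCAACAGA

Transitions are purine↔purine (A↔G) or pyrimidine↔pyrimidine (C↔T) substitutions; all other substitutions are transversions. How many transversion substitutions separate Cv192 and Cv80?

Differing sites — 2:C/T (Ti); 3:G/T (Tv); 7:T/A (Tv); 9:G/A (Ti); 14:C/A (Tv); 18:G/A (Ti); 24:A/G (Ti); 27:G/A (Ti); 29:G/T (Tv); 32:T/A (Tv); 34:G/A (Ti).
Of the 11 differences, 6 transitions and 5 transversions, so the answer is 5.

5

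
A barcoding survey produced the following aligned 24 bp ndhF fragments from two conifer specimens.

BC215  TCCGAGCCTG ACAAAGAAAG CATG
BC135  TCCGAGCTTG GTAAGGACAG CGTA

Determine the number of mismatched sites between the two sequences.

Differing sites — 8:C/T; 11:A/G; 12:C/T; 15:A/G; 18:A/C; 22:A/G; 24:G/A.
That gives 7 mismatches out of 24 aligned sites, so the Hamming distance is 7.

7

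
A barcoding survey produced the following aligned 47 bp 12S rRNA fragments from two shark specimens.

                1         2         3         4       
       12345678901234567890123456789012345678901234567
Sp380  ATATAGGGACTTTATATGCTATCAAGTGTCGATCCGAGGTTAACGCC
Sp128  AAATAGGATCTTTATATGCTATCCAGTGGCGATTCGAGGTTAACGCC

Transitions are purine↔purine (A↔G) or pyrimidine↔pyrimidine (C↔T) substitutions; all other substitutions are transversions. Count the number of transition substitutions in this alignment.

Differing sites — 2:T/A (Tv); 8:G/A (Ti); 9:A/T (Tv); 24:A/C (Tv); 29:T/G (Tv); 34:C/T (Ti).
Of the 6 differences, 2 transitions and 4 transversions, so the answer is 2.

2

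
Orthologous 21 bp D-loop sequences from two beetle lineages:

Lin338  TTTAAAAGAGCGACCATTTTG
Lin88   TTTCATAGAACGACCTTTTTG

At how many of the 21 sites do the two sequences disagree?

4

The sequences differ at positions 4 (A/C), 6 (A/T), 10 (G/A), 16 (A/T).
That gives 4 mismatches out of 21 aligned sites, so the Hamming distance is 4.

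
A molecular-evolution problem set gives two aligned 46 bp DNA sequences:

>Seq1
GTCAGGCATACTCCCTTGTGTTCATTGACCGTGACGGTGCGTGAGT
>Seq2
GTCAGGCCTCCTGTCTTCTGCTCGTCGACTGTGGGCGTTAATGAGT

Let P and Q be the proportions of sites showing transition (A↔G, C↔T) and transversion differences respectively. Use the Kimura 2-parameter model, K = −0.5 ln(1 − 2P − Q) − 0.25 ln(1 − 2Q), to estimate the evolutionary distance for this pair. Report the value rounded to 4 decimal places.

0.4322

The sequences differ at positions 8 (A/C, transversion), 10 (A/C, transversion), 13 (C/G, transversion), 14 (C/T, transition), 18 (G/C, transversion), 21 (T/C, transition), 24 (A/G, transition), 26 (T/C, transition), 30 (C/T, transition), 34 (A/G, transition), 35 (C/G, transversion), 36 (G/C, transversion), 39 (G/T, transversion), 40 (C/A, transversion), 41 (G/A, transition).
Of the 15 differences, 7 transitions and 8 transversions over 46 sites: P = 7/46 = 0.152174, Q = 8/46 = 0.173913.
d = −0.5·ln(0.521739) − 0.25·ln(0.652174) = −0.5·(-0.650588) − 0.25·(-0.427444) = 0.4322.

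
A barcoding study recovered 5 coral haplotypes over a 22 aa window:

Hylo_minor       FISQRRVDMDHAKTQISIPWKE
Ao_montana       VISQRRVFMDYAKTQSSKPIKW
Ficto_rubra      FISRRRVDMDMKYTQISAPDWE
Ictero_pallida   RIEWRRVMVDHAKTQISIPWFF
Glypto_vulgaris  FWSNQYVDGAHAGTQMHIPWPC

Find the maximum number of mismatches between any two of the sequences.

16

Pairwise Hamming distances:
  Hylo_minor vs Ao_montana: 7
  Hylo_minor vs Ficto_rubra: 7
  Hylo_minor vs Ictero_pallida: 7
  Hylo_minor vs Glypto_vulgaris: 11
  Ao_montana vs Ficto_rubra: 11
  Ao_montana vs Ictero_pallida: 11
  Ao_montana vs Glypto_vulgaris: 16
  Ficto_rubra vs Ictero_pallida: 12
  Ficto_rubra vs Glypto_vulgaris: 15
  Ictero_pallida vs Glypto_vulgaris: 14
The largest is 16, between Ao_montana and Glypto_vulgaris.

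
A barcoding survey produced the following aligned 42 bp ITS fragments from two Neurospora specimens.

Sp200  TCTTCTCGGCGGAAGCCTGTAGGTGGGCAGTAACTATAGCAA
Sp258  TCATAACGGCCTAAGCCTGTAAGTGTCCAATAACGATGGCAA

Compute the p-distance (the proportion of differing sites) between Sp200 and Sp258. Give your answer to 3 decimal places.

Mismatches occur at site 3 (T↔A), site 5 (C↔A), site 6 (T↔A), site 11 (G↔C), site 12 (G↔T), site 22 (G↔A), site 26 (G↔T), site 27 (G↔C), site 30 (G↔A), site 35 (T↔G), site 38 (A↔G).
There are 11 differences over 42 sites, so p = 11/42 = 0.262.

0.262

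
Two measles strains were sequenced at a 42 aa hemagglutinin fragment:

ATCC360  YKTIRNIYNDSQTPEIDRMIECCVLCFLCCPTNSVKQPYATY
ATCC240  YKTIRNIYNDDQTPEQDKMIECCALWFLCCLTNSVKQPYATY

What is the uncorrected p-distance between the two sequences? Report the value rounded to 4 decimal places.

0.1429

Mismatches occur at site 11 (S↔D), site 16 (I↔Q), site 18 (R↔K), site 24 (V↔A), site 26 (C↔W), site 31 (P↔L).
There are 6 differences over 42 sites, so p = 6/42 = 0.1429.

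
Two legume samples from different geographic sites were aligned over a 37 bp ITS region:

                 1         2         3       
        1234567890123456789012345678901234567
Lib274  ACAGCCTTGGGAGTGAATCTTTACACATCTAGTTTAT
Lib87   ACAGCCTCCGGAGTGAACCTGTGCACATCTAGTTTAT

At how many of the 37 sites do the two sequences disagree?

Differing sites — 8:T/C; 9:G/C; 18:T/C; 21:T/G; 23:A/G.
That gives 5 mismatches out of 37 aligned sites, so the Hamming distance is 5.

5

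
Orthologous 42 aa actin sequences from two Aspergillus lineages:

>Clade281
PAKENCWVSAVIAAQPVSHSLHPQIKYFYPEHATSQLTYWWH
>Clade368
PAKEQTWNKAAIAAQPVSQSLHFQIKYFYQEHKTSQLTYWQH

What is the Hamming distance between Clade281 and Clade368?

The sequences differ at positions 5 (N/Q), 6 (C/T), 8 (V/N), 9 (S/K), 11 (V/A), 19 (H/Q), 23 (P/F), 30 (P/Q), 33 (A/K), 41 (W/Q).
That gives 10 mismatches out of 42 aligned sites, so the Hamming distance is 10.

10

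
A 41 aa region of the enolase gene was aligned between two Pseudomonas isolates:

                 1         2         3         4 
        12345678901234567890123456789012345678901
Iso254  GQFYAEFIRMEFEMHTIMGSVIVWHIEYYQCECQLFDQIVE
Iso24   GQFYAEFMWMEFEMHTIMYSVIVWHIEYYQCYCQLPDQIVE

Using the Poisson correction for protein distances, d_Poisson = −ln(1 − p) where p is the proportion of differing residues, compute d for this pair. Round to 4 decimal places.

Differing sites — 8:I/M; 9:R/W; 19:G/Y; 32:E/Y; 36:F/P.
p = 5/41 = 0.121951.
d = −ln(1 − 0.121951) = −ln(0.878049) = 0.1301.

0.1301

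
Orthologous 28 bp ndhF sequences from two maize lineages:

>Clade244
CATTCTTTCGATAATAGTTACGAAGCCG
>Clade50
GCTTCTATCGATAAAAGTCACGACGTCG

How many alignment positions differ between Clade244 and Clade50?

Differing sites — 1:C/G; 2:A/C; 7:T/A; 15:T/A; 19:T/C; 24:A/C; 26:C/T.
That gives 7 mismatches out of 28 aligned sites, so the Hamming distance is 7.

7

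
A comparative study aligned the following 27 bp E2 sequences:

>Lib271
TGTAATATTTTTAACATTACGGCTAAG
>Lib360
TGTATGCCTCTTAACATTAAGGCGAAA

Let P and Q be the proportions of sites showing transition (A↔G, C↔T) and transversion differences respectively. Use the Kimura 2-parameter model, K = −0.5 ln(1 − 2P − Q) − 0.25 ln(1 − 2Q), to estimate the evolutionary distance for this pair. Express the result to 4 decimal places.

0.3773

The sequences differ at positions 5 (A/T, transversion), 6 (T/G, transversion), 7 (A/C, transversion), 8 (T/C, transition), 10 (T/C, transition), 20 (C/A, transversion), 24 (T/G, transversion), 27 (G/A, transition).
Of the 8 differences, 3 transitions and 5 transversions over 27 sites: P = 3/27 = 0.111111, Q = 5/27 = 0.185185.
d = −0.5·ln(0.592593) − 0.25·ln(0.629630) = −0.5·(-0.523247) − 0.25·(-0.462623) = 0.3773.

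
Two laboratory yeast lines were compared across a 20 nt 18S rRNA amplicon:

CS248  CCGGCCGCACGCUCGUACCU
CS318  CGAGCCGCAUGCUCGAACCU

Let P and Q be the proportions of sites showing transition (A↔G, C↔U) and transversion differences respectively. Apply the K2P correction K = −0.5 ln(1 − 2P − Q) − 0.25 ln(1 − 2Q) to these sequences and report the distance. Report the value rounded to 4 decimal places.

0.2341

Mismatches occur at site 2 (C↔G, transversion), site 3 (G↔A, transition), site 10 (C↔U, transition), site 16 (U↔A, transversion).
Of the 4 differences, 2 transitions and 2 transversions over 20 sites: P = 2/20 = 0.100000, Q = 2/20 = 0.100000.
d = −0.5·ln(0.700000) − 0.25·ln(0.800000) = −0.5·(-0.356675) − 0.25·(-0.223144) = 0.2341.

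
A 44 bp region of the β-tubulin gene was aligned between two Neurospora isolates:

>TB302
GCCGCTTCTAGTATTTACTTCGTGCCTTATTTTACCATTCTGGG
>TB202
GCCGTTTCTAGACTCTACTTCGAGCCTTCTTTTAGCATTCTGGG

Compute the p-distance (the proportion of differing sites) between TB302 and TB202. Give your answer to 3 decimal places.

The sequences differ at positions 5 (C/T), 12 (T/A), 13 (A/C), 15 (T/C), 23 (T/A), 29 (A/C), 35 (C/G).
There are 7 differences over 44 sites, so p = 7/44 = 0.159.

0.159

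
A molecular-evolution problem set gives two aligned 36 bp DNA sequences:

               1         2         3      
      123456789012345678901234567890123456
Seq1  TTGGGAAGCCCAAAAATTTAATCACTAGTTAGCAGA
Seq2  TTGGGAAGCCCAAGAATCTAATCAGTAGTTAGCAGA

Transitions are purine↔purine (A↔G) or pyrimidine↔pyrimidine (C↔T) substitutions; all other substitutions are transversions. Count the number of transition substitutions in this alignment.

2

Differing sites — 14:A/G (Ti); 18:T/C (Ti); 25:C/G (Tv).
Of the 3 differences, 2 transitions and 1 transversion, so the answer is 2.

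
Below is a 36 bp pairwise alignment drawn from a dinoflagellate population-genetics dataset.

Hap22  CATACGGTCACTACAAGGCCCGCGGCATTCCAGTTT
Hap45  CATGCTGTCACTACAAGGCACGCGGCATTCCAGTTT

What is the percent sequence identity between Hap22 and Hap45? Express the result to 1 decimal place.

Differing sites — 4:A/G; 6:G/T; 20:C/A.
33 of the 36 sites match, so the percent identity is 33/36 × 100 = 91.7%.

91.7%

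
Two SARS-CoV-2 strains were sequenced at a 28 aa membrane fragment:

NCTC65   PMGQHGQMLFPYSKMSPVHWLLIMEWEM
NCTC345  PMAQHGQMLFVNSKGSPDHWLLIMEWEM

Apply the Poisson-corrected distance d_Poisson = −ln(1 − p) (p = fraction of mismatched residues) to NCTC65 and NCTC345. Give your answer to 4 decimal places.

The sequences differ at positions 3 (G/A), 11 (P/V), 12 (Y/N), 15 (M/G), 18 (V/D).
p = 5/28 = 0.178571.
d = −ln(1 − 0.178571) = −ln(0.821429) = 0.1967.

0.1967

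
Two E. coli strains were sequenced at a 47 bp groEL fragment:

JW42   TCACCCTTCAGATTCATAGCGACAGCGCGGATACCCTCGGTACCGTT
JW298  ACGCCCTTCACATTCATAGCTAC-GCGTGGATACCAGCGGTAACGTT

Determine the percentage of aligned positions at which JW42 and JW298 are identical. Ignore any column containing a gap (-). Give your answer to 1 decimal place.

Excluding the 1 gap column leaves 46 comparable sites.
Mismatches occur at site 1 (T↔A), site 3 (A↔G), site 11 (G↔C), site 21 (G↔T), site 28 (C↔T), site 36 (C↔A), site 37 (T↔G), site 43 (C↔A).
38 of the 46 comparable sites match, so the percent identity is 38/46 × 100 = 82.6%.

82.6%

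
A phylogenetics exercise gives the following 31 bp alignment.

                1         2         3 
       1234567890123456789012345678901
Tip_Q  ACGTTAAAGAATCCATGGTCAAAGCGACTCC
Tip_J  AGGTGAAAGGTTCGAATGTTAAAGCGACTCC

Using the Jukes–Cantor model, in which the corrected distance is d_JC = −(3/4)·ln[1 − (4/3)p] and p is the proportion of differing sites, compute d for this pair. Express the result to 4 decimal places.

0.3163

Differing sites — 2:C/G; 5:T/G; 10:A/G; 11:A/T; 14:C/G; 16:T/A; 17:G/T; 20:C/T.
p = 8/31 = 0.258065.
d = −0.75 · ln(1 − (4/3)·0.258065) = −0.75 · ln(0.655913) = −0.75 · (-0.421727) = 0.3163.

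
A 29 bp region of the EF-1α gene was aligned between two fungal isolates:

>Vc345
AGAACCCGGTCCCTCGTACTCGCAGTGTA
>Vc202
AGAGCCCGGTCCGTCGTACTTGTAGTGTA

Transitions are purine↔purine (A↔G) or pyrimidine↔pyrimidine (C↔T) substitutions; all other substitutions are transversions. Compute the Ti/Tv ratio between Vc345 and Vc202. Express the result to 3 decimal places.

3.000

Differing sites — 4:A/G (Ti); 13:C/G (Tv); 21:C/T (Ti); 23:C/T (Ti).
Of the 4 differences, 3 transitions and 1 transversion, so Ti/Tv = 3/1 = 3.000.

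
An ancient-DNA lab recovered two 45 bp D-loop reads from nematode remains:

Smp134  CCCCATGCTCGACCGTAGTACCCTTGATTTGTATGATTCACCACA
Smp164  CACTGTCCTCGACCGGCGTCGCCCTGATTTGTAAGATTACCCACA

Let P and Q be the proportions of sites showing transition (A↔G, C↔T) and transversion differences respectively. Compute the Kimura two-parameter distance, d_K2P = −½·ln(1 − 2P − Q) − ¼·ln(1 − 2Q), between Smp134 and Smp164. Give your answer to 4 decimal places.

Differing sites — 2:C/A (Tv); 4:C/T (Ti); 5:A/G (Ti); 7:G/C (Tv); 16:T/G (Tv); 17:A/C (Tv); 20:A/C (Tv); 21:C/G (Tv); 24:T/C (Ti); 34:T/A (Tv); 39:C/A (Tv); 40:A/C (Tv).
Of the 12 differences, 3 transitions and 9 transversions over 45 sites: P = 3/45 = 0.066667, Q = 9/45 = 0.200000.
d = −0.5·ln(0.666666) − 0.25·ln(0.600000) = −0.5·(-0.405466) − 0.25·(-0.510826) = 0.3304.

0.3304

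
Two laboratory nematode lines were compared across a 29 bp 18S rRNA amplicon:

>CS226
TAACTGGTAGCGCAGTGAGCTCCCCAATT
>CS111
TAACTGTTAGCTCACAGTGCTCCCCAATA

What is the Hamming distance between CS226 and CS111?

Differing sites — 7:G/T; 12:G/T; 15:G/C; 16:T/A; 18:A/T; 29:T/A.
That gives 6 mismatches out of 29 aligned sites, so the Hamming distance is 6.

6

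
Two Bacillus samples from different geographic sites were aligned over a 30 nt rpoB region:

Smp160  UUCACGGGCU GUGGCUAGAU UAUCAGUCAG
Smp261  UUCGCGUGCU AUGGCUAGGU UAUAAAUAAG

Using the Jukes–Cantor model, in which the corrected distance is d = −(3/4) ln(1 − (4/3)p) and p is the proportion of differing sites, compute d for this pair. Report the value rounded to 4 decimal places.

0.2795

The sequences differ at positions 4 (A/G), 7 (G/U), 11 (G/A), 19 (A/G), 24 (C/A), 26 (G/A), 28 (C/A).
p = 7/30 = 0.233333.
d = −0.75 · ln(1 − (4/3)·0.233333) = −0.75 · ln(0.688889) = −0.75 · (-0.372675) = 0.2795.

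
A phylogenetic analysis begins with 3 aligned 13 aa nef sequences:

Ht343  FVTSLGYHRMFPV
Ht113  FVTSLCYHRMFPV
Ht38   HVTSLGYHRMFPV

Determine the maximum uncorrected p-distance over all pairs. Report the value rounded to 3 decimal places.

0.154

Pairwise Hamming distances:
  Ht343 vs Ht113: 1
  Ht343 vs Ht38: 1
  Ht113 vs Ht38: 2
The largest is 2 mismatches, between Ht113 and Ht38; p = 2/13 = 0.154.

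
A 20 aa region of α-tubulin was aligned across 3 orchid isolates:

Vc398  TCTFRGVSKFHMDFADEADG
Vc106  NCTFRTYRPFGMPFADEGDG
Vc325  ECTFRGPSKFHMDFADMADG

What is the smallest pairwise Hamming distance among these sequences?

Pairwise Hamming distances:
  Vc398 vs Vc106: 8
  Vc398 vs Vc325: 3
  Vc106 vs Vc325: 9
The smallest is 3, between Vc398 and Vc325.

3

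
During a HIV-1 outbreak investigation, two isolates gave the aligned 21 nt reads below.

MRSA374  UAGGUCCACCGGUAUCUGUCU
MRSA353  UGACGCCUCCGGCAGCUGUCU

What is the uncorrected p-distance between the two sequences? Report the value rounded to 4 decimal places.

0.3333

The sequences differ at positions 2 (A/G), 3 (G/A), 4 (G/C), 5 (U/G), 8 (A/U), 13 (U/C), 15 (U/G).
There are 7 differences over 21 sites, so p = 7/21 = 0.3333.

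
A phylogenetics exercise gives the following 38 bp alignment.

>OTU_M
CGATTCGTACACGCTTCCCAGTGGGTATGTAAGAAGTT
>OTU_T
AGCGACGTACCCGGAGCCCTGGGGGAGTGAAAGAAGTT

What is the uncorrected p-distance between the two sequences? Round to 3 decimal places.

Differing sites — 1:C/A; 3:A/C; 4:T/G; 5:T/A; 11:A/C; 14:C/G; 15:T/A; 16:T/G; 20:A/T; 22:T/G; 26:T/A; 27:A/G; 30:T/A.
There are 13 differences over 38 sites, so p = 13/38 = 0.342.

0.342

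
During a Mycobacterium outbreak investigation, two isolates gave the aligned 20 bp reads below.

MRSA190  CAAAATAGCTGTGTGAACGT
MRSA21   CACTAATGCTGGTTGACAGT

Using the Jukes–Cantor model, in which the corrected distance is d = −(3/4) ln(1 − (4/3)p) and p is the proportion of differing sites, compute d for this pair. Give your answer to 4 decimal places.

The sequences differ at positions 3 (A/C), 4 (A/T), 6 (T/A), 7 (A/T), 12 (T/G), 13 (G/T), 17 (A/C), 18 (C/A).
p = 8/20 = 0.400000.
d = −0.75 · ln(1 − (4/3)·0.400000) = −0.75 · ln(0.466667) = −0.75 · (-0.762139) = 0.5716.

0.5716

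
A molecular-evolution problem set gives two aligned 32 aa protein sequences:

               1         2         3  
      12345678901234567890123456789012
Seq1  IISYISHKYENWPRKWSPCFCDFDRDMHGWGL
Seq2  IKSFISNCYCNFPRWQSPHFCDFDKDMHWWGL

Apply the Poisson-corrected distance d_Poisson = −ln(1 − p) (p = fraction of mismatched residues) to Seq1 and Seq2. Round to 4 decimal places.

Differing sites — 2:I/K; 4:Y/F; 7:H/N; 8:K/C; 10:E/C; 12:W/F; 15:K/W; 16:W/Q; 19:C/H; 25:R/K; 29:G/W.
p = 11/32 = 0.343750.
d = −ln(1 − 0.343750) = −ln(0.656250) = 0.4212.

0.4212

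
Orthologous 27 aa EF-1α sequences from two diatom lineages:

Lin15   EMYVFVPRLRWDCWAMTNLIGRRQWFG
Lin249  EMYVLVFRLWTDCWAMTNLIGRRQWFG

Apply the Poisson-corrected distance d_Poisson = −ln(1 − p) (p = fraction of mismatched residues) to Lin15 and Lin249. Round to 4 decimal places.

0.1603

The sequences differ at positions 5 (F/L), 7 (P/F), 10 (R/W), 11 (W/T).
p = 4/27 = 0.148148.
d = −ln(1 − 0.148148) = −ln(0.851852) = 0.1603.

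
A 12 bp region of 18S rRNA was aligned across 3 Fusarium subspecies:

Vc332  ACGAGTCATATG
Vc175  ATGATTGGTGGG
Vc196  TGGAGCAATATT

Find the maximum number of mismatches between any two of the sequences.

9

Pairwise Hamming distances:
  Vc332 vs Vc175: 6
  Vc332 vs Vc196: 5
  Vc175 vs Vc196: 9
The largest is 9, between Vc175 and Vc196.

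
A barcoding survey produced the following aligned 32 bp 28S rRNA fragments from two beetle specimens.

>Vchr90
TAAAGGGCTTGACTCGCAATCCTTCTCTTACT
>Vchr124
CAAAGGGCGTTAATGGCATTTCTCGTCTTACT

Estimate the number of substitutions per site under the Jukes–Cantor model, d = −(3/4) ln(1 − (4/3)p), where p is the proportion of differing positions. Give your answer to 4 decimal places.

0.3525

Mismatches occur at site 1 (T↔C), site 9 (T↔G), site 11 (G↔T), site 13 (C↔A), site 15 (C↔G), site 19 (A↔T), site 21 (C↔T), site 24 (T↔C), site 25 (C↔G).
p = 9/32 = 0.281250.
d = −0.75 · ln(1 − (4/3)·0.281250) = −0.75 · ln(0.625000) = −0.75 · (-0.470004) = 0.3525.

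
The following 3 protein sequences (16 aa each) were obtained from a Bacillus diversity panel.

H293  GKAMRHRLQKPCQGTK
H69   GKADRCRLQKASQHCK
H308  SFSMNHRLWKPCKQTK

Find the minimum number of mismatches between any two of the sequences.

6

Pairwise Hamming distances:
  H293 vs H69: 6
  H293 vs H308: 7
  H69 vs H308: 12
The smallest is 6, between H293 and H69.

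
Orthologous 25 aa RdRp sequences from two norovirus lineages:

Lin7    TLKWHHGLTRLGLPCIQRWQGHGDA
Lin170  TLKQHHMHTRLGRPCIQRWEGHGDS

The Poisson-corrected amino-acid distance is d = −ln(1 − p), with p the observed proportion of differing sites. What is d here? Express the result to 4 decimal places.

Differing sites — 4:W/Q; 7:G/M; 8:L/H; 13:L/R; 20:Q/E; 25:A/S.
p = 6/25 = 0.240000.
d = −ln(1 − 0.240000) = −ln(0.760000) = 0.2744.

0.2744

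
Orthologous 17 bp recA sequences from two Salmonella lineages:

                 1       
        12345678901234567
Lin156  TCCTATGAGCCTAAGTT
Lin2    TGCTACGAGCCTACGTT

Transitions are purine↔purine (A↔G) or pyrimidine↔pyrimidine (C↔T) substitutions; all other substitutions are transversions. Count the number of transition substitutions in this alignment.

1

Mismatches occur at site 2 (C↔G, transversion), site 6 (T↔C, transition), site 14 (A↔C, transversion).
Of the 3 differences, 1 transition and 2 transversions, so the answer is 1.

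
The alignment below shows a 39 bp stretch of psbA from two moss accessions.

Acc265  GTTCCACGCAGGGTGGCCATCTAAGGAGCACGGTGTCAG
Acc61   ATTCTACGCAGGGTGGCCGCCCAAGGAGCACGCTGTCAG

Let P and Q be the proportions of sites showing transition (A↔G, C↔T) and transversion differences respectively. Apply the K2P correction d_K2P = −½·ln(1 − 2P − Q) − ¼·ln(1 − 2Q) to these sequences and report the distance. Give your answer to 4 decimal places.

0.1788

Differing sites — 1:G/A (Ti); 5:C/T (Ti); 19:A/G (Ti); 20:T/C (Ti); 22:T/C (Ti); 33:G/C (Tv).
Of the 6 differences, 5 transitions and 1 transversion over 39 sites: P = 5/39 = 0.128205, Q = 1/39 = 0.025641.
d = −0.5·ln(0.717949) − 0.25·ln(0.948718) = −0.5·(-0.331357) − 0.25·(-0.052644) = 0.1788.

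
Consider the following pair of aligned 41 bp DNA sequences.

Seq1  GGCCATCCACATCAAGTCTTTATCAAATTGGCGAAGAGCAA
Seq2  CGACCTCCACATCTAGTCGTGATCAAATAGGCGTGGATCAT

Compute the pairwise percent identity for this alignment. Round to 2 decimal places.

Differing sites — 1:G/C; 3:C/A; 5:A/C; 14:A/T; 19:T/G; 21:T/G; 29:T/A; 34:A/T; 35:A/G; 38:G/T; 41:A/T.
30 of the 41 sites match, so the percent identity is 30/41 × 100 = 73.17%.

73.17%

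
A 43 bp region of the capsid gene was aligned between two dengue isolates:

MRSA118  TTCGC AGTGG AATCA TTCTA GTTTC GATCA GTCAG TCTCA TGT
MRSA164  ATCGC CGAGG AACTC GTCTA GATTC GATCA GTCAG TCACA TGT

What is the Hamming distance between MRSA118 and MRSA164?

9

Mismatches occur at site 1 (T/A), site 6 (A/C), site 8 (T/A), site 13 (T/C), site 14 (C/T), site 15 (A/C), site 16 (T/G), site 22 (T/A), site 38 (T/A).
That gives 9 mismatches out of 43 aligned sites, so the Hamming distance is 9.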